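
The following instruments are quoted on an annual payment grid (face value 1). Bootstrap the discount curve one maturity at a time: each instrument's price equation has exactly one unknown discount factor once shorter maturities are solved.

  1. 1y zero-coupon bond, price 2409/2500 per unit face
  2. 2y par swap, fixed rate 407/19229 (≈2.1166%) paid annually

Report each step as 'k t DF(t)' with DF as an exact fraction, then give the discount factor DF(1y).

1 1 2409/2500
2 2 9593/10000
DF(1y) = 2409/2500 ≈ 0.963600

step 1 [1y] zero: DF = P = 2409/2500 ≈ 0.963600
step 2 [2y] swap r/1=407/19229: DF=(1 − 407/19229·(0.963600))/(1+407/19229) = 9593/10000 ≈ 0.959300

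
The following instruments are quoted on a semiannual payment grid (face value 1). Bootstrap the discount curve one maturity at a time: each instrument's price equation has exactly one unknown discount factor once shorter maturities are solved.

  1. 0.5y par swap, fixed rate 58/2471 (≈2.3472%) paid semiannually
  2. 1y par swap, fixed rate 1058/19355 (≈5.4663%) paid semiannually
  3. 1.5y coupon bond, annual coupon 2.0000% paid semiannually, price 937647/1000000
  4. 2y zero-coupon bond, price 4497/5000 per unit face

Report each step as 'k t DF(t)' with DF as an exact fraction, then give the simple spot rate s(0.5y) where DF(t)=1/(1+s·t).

1 1/2 2471/2500
2 1 9471/10000
3 3/2 2273/2500
4 2 4497/5000
s(0.5y) = (1/(2471/2500) − 1)/(1/2) = 58/2471 ≈ 2.3472%

step 1 [0.5y] swap r/2=29/2471: DF=(1 − 29/2471·(0))/(1+29/2471) = 2471/2500 ≈ 0.988400
step 2 [1y] swap r/2=529/19355: DF=(1 − 529/19355·(0.988400))/(1+529/19355) = 9471/10000 ≈ 0.947100
step 3 [1.5y] bond c/2=1/100: DF=(937647/1000000 − 1/100·(0.988400+0.947100))/(1+1/100) = 2273/2500 ≈ 0.909200
step 4 [2y] zero: DF = P = 4497/5000 ≈ 0.899400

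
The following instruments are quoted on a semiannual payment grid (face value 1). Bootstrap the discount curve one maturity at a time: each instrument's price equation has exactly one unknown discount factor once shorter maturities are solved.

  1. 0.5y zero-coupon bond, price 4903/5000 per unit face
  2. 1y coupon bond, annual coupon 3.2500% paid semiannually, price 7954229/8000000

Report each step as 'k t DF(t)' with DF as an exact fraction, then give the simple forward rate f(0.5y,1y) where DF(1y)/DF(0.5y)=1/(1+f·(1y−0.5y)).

1 1/2 4903/5000
2 1 9627/10000
f(0.5y,1y) = ((4903/5000)/(9627/10000) − 1)/(1/2) = 358/9627 ≈ 3.7187%

step 1 [0.5y] zero: DF = P = 4903/5000 ≈ 0.980600
step 2 [1y] bond c/2=13/800: DF=(7954229/8000000 − 13/800·(0.980600))/(1+13/800) = 9627/10000 ≈ 0.962700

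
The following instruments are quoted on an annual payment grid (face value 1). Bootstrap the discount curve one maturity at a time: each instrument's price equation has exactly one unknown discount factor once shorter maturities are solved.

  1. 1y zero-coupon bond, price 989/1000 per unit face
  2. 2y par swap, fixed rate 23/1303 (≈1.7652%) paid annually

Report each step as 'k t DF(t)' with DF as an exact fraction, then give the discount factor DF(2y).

step 1 [1y] zero: DF = P = 989/1000 ≈ 0.989000
step 2 [2y] swap r/1=23/1303: DF=(1 − 23/1303·(0.989000))/(1+23/1303) = 1931/2000 ≈ 0.965500

1 1 989/1000
2 2 1931/2000
DF(2y) = 1931/2000 ≈ 0.965500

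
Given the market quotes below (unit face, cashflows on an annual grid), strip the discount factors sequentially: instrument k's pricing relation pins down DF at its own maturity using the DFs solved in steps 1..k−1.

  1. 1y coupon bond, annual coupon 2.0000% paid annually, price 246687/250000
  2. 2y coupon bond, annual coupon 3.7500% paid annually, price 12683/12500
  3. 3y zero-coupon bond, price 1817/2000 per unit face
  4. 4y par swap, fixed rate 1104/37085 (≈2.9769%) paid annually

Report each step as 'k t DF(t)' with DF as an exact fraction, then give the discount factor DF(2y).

1 1 4837/5000
2 2 943/1000
3 3 1817/2000
4 4 556/625
DF(2y) = 943/1000 ≈ 0.943000

step 1 [1y] bond c/1=1/50: DF=(246687/250000 − 1/50·(0))/(1+1/50) = 4837/5000 ≈ 0.967400
step 2 [2y] bond c/1=3/80: DF=(12683/12500 − 3/80·(0.967400))/(1+3/80) = 943/1000 ≈ 0.943000
step 3 [3y] zero: DF = P = 1817/2000 ≈ 0.908500
step 4 [4y] swap r/1=1104/37085: DF=(1 − 1104/37085·(0.967400+0.943000+0.908500))/(1+1104/37085) = 556/625 ≈ 0.889600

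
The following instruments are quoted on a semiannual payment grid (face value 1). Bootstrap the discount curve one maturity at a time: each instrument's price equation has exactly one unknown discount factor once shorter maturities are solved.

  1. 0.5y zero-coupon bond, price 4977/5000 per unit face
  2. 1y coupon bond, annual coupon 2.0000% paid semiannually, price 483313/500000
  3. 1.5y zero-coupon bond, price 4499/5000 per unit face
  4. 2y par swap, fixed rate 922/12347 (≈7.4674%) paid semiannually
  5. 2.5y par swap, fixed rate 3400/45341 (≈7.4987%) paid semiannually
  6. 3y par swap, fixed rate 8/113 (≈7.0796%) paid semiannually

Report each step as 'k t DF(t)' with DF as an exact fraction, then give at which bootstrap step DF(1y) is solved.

1 1/2 4977/5000
2 1 592/625
3 3/2 4499/5000
4 2 8617/10000
5 5/2 83/100
6 3 2027/2500
DF(1y) is solved at step 2

step 1 [0.5y] zero: DF = P = 4977/5000 ≈ 0.995400
step 2 [1y] bond c/2=1/100: DF=(483313/500000 − 1/100·(0.995400))/(1+1/100) = 592/625 ≈ 0.947200
step 3 [1.5y] zero: DF = P = 4499/5000 ≈ 0.899800
step 4 [2y] swap r/2=461/12347: DF=(1 − 461/12347·(0.995400+0.947200+0.899800))/(1+461/12347) = 8617/10000 ≈ 0.861700
step 5 [2.5y] swap r/2=1700/45341: DF=(1 − 1700/45341·(0.995400+0.947200+0.899800+0.861700))/(1+1700/45341) = 83/100 ≈ 0.830000
step 6 [3y] swap r/2=4/113: DF=(1 − 4/113·(0.995400+0.947200+0.899800+0.861700+0.830000))/(1+4/113) = 2027/2500 ≈ 0.810800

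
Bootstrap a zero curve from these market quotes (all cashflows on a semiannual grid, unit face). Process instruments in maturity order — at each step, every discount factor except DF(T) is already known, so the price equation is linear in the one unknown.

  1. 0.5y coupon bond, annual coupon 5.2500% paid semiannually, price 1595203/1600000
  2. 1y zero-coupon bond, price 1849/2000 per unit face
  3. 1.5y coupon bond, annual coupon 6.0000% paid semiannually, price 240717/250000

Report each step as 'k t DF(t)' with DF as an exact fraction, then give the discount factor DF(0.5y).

step 1 [0.5y] bond c/2=21/800: DF=(1595203/1600000 − 21/800·(0))/(1+21/800) = 1943/2000 ≈ 0.971500
step 2 [1y] zero: DF = P = 1849/2000 ≈ 0.924500
step 3 [1.5y] bond c/2=3/100: DF=(240717/250000 − 3/100·(0.971500+0.924500))/(1+3/100) = 2199/2500 ≈ 0.879600

1 1/2 1943/2000
2 1 1849/2000
3 3/2 2199/2500
DF(0.5y) = 1943/2000 ≈ 0.971500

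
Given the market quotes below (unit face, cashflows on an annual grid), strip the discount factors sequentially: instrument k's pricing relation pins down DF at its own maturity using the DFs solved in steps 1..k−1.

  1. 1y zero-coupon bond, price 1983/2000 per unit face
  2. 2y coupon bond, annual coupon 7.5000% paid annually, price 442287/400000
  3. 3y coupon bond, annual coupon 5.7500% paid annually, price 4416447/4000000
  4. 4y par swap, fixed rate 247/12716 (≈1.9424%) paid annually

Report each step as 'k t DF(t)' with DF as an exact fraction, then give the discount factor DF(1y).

1 1 1983/2000
2 2 4797/5000
3 3 469/500
4 4 9259/10000
DF(1y) = 1983/2000 ≈ 0.991500

step 1 [1y] zero: DF = P = 1983/2000 ≈ 0.991500
step 2 [2y] bond c/1=3/40: DF=(442287/400000 − 3/40·(0.991500))/(1+3/40) = 4797/5000 ≈ 0.959400
step 3 [3y] bond c/1=23/400: DF=(4416447/4000000 − 23/400·(0.991500+0.959400))/(1+23/400) = 469/500 ≈ 0.938000
step 4 [4y] swap r/1=247/12716: DF=(1 − 247/12716·(0.991500+0.959400+0.938000))/(1+247/12716) = 9259/10000 ≈ 0.925900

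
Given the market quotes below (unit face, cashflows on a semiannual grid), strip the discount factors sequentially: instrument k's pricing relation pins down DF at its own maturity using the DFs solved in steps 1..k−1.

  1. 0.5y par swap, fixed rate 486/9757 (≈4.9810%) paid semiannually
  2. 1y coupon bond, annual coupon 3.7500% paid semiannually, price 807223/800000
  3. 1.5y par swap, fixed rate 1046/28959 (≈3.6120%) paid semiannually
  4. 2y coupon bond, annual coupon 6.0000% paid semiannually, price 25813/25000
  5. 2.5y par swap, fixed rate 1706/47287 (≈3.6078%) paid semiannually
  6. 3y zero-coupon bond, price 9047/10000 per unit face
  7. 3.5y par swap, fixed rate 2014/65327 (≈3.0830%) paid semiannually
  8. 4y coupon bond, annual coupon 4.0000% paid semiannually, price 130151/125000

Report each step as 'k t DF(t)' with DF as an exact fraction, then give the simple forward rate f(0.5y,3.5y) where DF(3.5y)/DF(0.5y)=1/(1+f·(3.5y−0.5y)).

step 1 [0.5y] swap r/2=243/9757: DF=(1 − 243/9757·(0))/(1+243/9757) = 9757/10000 ≈ 0.975700
step 2 [1y] bond c/2=3/160: DF=(807223/800000 − 3/160·(0.975700))/(1+3/160) = 389/400 ≈ 0.972500
step 3 [1.5y] swap r/2=523/28959: DF=(1 − 523/28959·(0.975700+0.972500))/(1+523/28959) = 9477/10000 ≈ 0.947700
step 4 [2y] bond c/2=3/100: DF=(25813/25000 − 3/100·(0.975700+0.972500+0.947700))/(1+3/100) = 9181/10000 ≈ 0.918100
step 5 [2.5y] swap r/2=853/47287: DF=(1 − 853/47287·(0.975700+0.972500+0.947700+0.918100))/(1+853/47287) = 9147/10000 ≈ 0.914700
step 6 [3y] zero: DF = P = 9047/10000 ≈ 0.904700
step 7 [3.5y] swap r/2=1007/65327: DF=(1 − 1007/65327·(0.975700+0.972500+0.947700+0.918100+0.914700+0.904700))/(1+1007/65327) = 8993/10000 ≈ 0.899300
step 8 [4y] bond c/2=1/50: DF=(130151/125000 − 1/50·(0.975700+0.972500+0.947700+0.918100+0.914700+0.904700+0.899300))/(1+1/50) = 8927/10000 ≈ 0.892700

1 1/2 9757/10000
2 1 389/400
3 3/2 9477/10000
4 2 9181/10000
5 5/2 9147/10000
6 3 9047/10000
7 7/2 8993/10000
8 4 8927/10000
f(0.5y,3.5y) = ((9757/10000)/(8993/10000) − 1)/(3) = 764/26979 ≈ 2.8318%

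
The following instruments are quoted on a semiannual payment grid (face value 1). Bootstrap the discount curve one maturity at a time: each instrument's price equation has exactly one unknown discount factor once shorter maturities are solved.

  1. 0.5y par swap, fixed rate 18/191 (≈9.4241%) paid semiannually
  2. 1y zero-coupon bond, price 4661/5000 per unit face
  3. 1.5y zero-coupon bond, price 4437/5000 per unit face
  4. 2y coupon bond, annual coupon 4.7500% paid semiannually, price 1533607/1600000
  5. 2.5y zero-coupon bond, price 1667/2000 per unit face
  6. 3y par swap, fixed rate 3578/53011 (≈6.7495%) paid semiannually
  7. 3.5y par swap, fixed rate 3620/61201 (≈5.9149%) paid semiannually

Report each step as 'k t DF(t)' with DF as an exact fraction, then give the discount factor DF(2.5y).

1 1/2 191/200
2 1 4661/5000
3 3/2 4437/5000
4 2 8719/10000
5 5/2 1667/2000
6 3 8211/10000
7 7/2 819/1000
DF(2.5y) = 1667/2000 ≈ 0.833500

step 1 [0.5y] swap r/2=9/191: DF=(1 − 9/191·(0))/(1+9/191) = 191/200 ≈ 0.955000
step 2 [1y] zero: DF = P = 4661/5000 ≈ 0.932200
step 3 [1.5y] zero: DF = P = 4437/5000 ≈ 0.887400
step 4 [2y] bond c/2=19/800: DF=(1533607/1600000 − 19/800·(0.955000+0.932200+0.887400))/(1+19/800) = 8719/10000 ≈ 0.871900
step 5 [2.5y] zero: DF = P = 1667/2000 ≈ 0.833500
step 6 [3y] swap r/2=1789/53011: DF=(1 − 1789/53011·(0.955000+0.932200+0.887400+0.871900+0.833500))/(1+1789/53011) = 8211/10000 ≈ 0.821100
step 7 [3.5y] swap r/2=1810/61201: DF=(1 − 1810/61201·(0.955000+0.932200+0.887400+0.871900+0.833500+0.821100))/(1+1810/61201) = 819/1000 ≈ 0.819000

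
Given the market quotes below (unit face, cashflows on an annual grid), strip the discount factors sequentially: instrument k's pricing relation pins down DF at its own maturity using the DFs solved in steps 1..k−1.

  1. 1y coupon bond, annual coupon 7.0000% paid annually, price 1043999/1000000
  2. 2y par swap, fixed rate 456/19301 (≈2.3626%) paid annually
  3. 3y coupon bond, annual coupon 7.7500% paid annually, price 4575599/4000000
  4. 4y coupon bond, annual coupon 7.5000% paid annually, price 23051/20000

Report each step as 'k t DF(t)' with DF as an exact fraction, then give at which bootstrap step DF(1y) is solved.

1 1 9757/10000
2 2 1193/1250
3 3 2307/2500
4 4 8731/10000
DF(1y) is solved at step 1

step 1 [1y] bond c/1=7/100: DF=(1043999/1000000 − 7/100·(0))/(1+7/100) = 9757/10000 ≈ 0.975700
step 2 [2y] swap r/1=456/19301: DF=(1 − 456/19301·(0.975700))/(1+456/19301) = 1193/1250 ≈ 0.954400
step 3 [3y] bond c/1=31/400: DF=(4575599/4000000 − 31/400·(0.975700+0.954400))/(1+31/400) = 2307/2500 ≈ 0.922800
step 4 [4y] bond c/1=3/40: DF=(23051/20000 − 3/40·(0.975700+0.954400+0.922800))/(1+3/40) = 8731/10000 ≈ 0.873100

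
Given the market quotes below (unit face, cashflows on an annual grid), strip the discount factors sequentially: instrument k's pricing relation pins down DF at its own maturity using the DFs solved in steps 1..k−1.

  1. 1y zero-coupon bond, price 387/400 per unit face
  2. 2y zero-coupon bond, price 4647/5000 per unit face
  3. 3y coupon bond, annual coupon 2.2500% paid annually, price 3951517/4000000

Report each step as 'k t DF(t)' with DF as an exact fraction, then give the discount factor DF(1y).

1 1 387/400
2 2 4647/5000
3 3 2311/2500
DF(1y) = 387/400 ≈ 0.967500

step 1 [1y] zero: DF = P = 387/400 ≈ 0.967500
step 2 [2y] zero: DF = P = 4647/5000 ≈ 0.929400
step 3 [3y] bond c/1=9/400: DF=(3951517/4000000 − 9/400·(0.967500+0.929400))/(1+9/400) = 2311/2500 ≈ 0.924400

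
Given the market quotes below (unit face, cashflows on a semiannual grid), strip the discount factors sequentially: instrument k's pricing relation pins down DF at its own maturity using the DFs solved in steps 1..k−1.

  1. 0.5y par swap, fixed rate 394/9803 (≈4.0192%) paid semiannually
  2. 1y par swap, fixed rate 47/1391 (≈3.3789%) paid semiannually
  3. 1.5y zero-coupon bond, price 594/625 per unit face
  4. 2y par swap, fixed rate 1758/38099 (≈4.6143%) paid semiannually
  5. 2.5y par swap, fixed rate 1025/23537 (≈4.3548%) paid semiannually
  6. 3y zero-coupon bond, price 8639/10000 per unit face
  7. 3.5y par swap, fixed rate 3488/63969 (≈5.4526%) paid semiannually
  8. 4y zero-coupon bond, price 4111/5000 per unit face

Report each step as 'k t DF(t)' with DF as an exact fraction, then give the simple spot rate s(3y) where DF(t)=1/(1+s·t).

1 1/2 9803/10000
2 1 9671/10000
3 3/2 594/625
4 2 9121/10000
5 5/2 359/400
6 3 8639/10000
7 7/2 516/625
8 4 4111/5000
s(3y) = (1/(8639/10000) − 1)/(3) = 1361/25917 ≈ 5.2514%

step 1 [0.5y] swap r/2=197/9803: DF=(1 − 197/9803·(0))/(1+197/9803) = 9803/10000 ≈ 0.980300
step 2 [1y] swap r/2=47/2782: DF=(1 − 47/2782·(0.980300))/(1+47/2782) = 9671/10000 ≈ 0.967100
step 3 [1.5y] zero: DF = P = 594/625 ≈ 0.950400
step 4 [2y] swap r/2=879/38099: DF=(1 − 879/38099·(0.980300+0.967100+0.950400))/(1+879/38099) = 9121/10000 ≈ 0.912100
step 5 [2.5y] swap r/2=1025/47074: DF=(1 − 1025/47074·(0.980300+0.967100+0.950400+0.912100))/(1+1025/47074) = 359/400 ≈ 0.897500
step 6 [3y] zero: DF = P = 8639/10000 ≈ 0.863900
step 7 [3.5y] swap r/2=1744/63969: DF=(1 − 1744/63969·(0.980300+0.967100+0.950400+0.912100+0.897500+0.863900))/(1+1744/63969) = 516/625 ≈ 0.825600
step 8 [4y] zero: DF = P = 4111/5000 ≈ 0.822200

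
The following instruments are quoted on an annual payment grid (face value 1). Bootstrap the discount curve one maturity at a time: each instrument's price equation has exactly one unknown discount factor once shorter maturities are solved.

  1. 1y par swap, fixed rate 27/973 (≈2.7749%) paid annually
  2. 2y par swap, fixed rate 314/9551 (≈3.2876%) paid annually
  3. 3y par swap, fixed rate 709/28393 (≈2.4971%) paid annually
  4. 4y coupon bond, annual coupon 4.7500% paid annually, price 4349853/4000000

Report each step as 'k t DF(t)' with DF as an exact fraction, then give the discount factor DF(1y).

1 1 973/1000
2 2 2343/2500
3 3 9291/10000
4 4 4547/5000
DF(1y) = 973/1000 ≈ 0.973000

step 1 [1y] swap r/1=27/973: DF=(1 − 27/973·(0))/(1+27/973) = 973/1000 ≈ 0.973000
step 2 [2y] swap r/1=314/9551: DF=(1 − 314/9551·(0.973000))/(1+314/9551) = 2343/2500 ≈ 0.937200
step 3 [3y] swap r/1=709/28393: DF=(1 − 709/28393·(0.973000+0.937200))/(1+709/28393) = 9291/10000 ≈ 0.929100
step 4 [4y] bond c/1=19/400: DF=(4349853/4000000 − 19/400·(0.973000+0.937200+0.929100))/(1+19/400) = 4547/5000 ≈ 0.909400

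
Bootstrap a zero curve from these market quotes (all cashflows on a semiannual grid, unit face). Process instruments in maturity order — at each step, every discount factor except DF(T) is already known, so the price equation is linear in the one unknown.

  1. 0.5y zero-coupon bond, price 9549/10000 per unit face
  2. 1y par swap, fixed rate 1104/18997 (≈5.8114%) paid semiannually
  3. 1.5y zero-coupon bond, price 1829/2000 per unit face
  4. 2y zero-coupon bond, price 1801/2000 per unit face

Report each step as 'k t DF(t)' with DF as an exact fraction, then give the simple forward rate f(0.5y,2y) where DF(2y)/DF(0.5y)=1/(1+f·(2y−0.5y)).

step 1 [0.5y] zero: DF = P = 9549/10000 ≈ 0.954900
step 2 [1y] swap r/2=552/18997: DF=(1 − 552/18997·(0.954900))/(1+552/18997) = 1181/1250 ≈ 0.944800
step 3 [1.5y] zero: DF = P = 1829/2000 ≈ 0.914500
step 4 [2y] zero: DF = P = 1801/2000 ≈ 0.900500

1 1/2 9549/10000
2 1 1181/1250
3 3/2 1829/2000
4 2 1801/2000
f(0.5y,2y) = ((9549/10000)/(1801/2000) − 1)/(3/2) = 1088/27015 ≈ 4.0274%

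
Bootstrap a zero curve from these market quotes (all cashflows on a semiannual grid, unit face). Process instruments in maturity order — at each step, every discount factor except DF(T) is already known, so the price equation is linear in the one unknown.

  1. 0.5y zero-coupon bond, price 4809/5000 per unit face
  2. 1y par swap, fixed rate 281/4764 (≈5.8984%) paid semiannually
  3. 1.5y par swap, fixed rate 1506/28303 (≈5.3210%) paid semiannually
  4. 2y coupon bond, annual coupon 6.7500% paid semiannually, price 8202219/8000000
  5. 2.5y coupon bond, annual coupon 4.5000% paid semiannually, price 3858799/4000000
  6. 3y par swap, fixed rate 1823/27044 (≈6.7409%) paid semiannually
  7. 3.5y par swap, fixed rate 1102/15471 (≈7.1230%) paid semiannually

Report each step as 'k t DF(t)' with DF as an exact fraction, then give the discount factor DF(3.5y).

step 1 [0.5y] zero: DF = P = 4809/5000 ≈ 0.961800
step 2 [1y] swap r/2=281/9528: DF=(1 − 281/9528·(0.961800))/(1+281/9528) = 4719/5000 ≈ 0.943800
step 3 [1.5y] swap r/2=753/28303: DF=(1 − 753/28303·(0.961800+0.943800))/(1+753/28303) = 9247/10000 ≈ 0.924700
step 4 [2y] bond c/2=27/800: DF=(8202219/8000000 − 27/800·(0.961800+0.943800+0.924700))/(1+27/800) = 4497/5000 ≈ 0.899400
step 5 [2.5y] bond c/2=9/400: DF=(3858799/4000000 − 9/400·(0.961800+0.943800+0.924700+0.899400))/(1+9/400) = 4307/5000 ≈ 0.861400
step 6 [3y] swap r/2=1823/54088: DF=(1 − 1823/54088·(0.961800+0.943800+0.924700+0.899400+0.861400))/(1+1823/54088) = 8177/10000 ≈ 0.817700
step 7 [3.5y] swap r/2=551/15471: DF=(1 − 551/15471·(0.961800+0.943800+0.924700+0.899400+0.861400+0.817700))/(1+551/15471) = 1949/2500 ≈ 0.779600

1 1/2 4809/5000
2 1 4719/5000
3 3/2 9247/10000
4 2 4497/5000
5 5/2 4307/5000
6 3 8177/10000
7 7/2 1949/2500
DF(3.5y) = 1949/2500 ≈ 0.779600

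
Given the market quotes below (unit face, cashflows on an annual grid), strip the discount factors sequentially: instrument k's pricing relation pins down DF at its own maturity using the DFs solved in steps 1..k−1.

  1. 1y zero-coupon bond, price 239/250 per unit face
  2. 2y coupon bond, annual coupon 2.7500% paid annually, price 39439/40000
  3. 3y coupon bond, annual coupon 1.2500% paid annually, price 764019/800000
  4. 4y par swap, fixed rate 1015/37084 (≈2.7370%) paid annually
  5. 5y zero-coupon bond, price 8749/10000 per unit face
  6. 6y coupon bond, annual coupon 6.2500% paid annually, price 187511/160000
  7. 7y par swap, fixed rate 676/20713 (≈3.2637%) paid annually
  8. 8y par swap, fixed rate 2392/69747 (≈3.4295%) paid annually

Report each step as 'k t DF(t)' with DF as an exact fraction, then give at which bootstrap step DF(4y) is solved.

1 1 239/250
2 2 467/500
3 3 9199/10000
4 4 1797/2000
5 5 8749/10000
6 6 4167/5000
7 7 1993/2500
8 8 951/1250
DF(4y) is solved at step 4

step 1 [1y] zero: DF = P = 239/250 ≈ 0.956000
step 2 [2y] bond c/1=11/400: DF=(39439/40000 − 11/400·(0.956000))/(1+11/400) = 467/500 ≈ 0.934000
step 3 [3y] bond c/1=1/80: DF=(764019/800000 − 1/80·(0.956000+0.934000))/(1+1/80) = 9199/10000 ≈ 0.919900
step 4 [4y] swap r/1=1015/37084: DF=(1 − 1015/37084·(0.956000+0.934000+0.919900))/(1+1015/37084) = 1797/2000 ≈ 0.898500
step 5 [5y] zero: DF = P = 8749/10000 ≈ 0.874900
step 6 [6y] bond c/1=1/16: DF=(187511/160000 − 1/16·(0.956000+0.934000+0.919900+0.898500+0.874900))/(1+1/16) = 4167/5000 ≈ 0.833400
step 7 [7y] swap r/1=676/20713: DF=(1 − 676/20713·(0.956000+0.934000+0.919900+0.898500+0.874900+0.833400))/(1+676/20713) = 1993/2500 ≈ 0.797200
step 8 [8y] swap r/1=2392/69747: DF=(1 − 2392/69747·(0.956000+0.934000+0.919900+0.898500+0.874900+0.833400+0.797200))/(1+2392/69747) = 951/1250 ≈ 0.760800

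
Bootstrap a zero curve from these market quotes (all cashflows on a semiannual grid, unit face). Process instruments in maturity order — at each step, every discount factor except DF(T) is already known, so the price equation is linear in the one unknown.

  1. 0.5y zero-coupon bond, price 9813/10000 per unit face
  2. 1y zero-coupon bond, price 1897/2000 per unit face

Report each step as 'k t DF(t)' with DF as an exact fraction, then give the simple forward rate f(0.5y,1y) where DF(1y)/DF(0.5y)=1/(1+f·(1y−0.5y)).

1 1/2 9813/10000
2 1 1897/2000
f(0.5y,1y) = ((9813/10000)/(1897/2000) − 1)/(1/2) = 656/9485 ≈ 6.9162%

step 1 [0.5y] zero: DF = P = 9813/10000 ≈ 0.981300
step 2 [1y] zero: DF = P = 1897/2000 ≈ 0.948500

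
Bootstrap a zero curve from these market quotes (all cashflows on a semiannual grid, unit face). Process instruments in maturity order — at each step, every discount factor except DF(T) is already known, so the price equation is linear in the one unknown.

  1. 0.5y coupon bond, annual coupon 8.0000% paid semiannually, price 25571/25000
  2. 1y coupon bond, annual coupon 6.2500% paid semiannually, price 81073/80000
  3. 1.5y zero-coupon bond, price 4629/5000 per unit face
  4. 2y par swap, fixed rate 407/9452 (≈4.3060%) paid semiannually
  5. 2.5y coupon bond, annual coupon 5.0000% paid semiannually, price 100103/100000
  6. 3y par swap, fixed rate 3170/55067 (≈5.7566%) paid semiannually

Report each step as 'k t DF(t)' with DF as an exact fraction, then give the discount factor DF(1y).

1 1/2 1967/2000
2 1 9529/10000
3 3/2 4629/5000
4 2 4593/5000
5 5/2 2211/2500
6 3 1683/2000
DF(1y) = 9529/10000 ≈ 0.952900

step 1 [0.5y] bond c/2=1/25: DF=(25571/25000 − 1/25·(0))/(1+1/25) = 1967/2000 ≈ 0.983500
step 2 [1y] bond c/2=1/32: DF=(81073/80000 − 1/32·(0.983500))/(1+1/32) = 9529/10000 ≈ 0.952900
step 3 [1.5y] zero: DF = P = 4629/5000 ≈ 0.925800
step 4 [2y] swap r/2=407/18904: DF=(1 − 407/18904·(0.983500+0.952900+0.925800))/(1+407/18904) = 4593/5000 ≈ 0.918600
step 5 [2.5y] bond c/2=1/40: DF=(100103/100000 − 1/40·(0.983500+0.952900+0.925800+0.918600))/(1+1/40) = 2211/2500 ≈ 0.884400
step 6 [3y] swap r/2=1585/55067: DF=(1 − 1585/55067·(0.983500+0.952900+0.925800+0.918600+0.884400))/(1+1585/55067) = 1683/2000 ≈ 0.841500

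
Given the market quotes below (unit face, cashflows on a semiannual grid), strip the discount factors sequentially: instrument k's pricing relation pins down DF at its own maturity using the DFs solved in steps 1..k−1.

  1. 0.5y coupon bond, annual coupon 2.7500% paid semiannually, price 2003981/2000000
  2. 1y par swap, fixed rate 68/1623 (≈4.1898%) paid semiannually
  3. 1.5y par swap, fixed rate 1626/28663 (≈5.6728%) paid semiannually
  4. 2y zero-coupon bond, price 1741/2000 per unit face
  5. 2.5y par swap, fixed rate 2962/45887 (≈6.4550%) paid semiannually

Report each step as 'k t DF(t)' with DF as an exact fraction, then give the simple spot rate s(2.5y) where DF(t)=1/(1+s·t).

step 1 [0.5y] bond c/2=11/800: DF=(2003981/2000000 − 11/800·(0))/(1+11/800) = 2471/2500 ≈ 0.988400
step 2 [1y] swap r/2=34/1623: DF=(1 − 34/1623·(0.988400))/(1+34/1623) = 1199/1250 ≈ 0.959200
step 3 [1.5y] swap r/2=813/28663: DF=(1 − 813/28663·(0.988400+0.959200))/(1+813/28663) = 9187/10000 ≈ 0.918700
step 4 [2y] zero: DF = P = 1741/2000 ≈ 0.870500
step 5 [2.5y] swap r/2=1481/45887: DF=(1 − 1481/45887·(0.988400+0.959200+0.918700+0.870500))/(1+1481/45887) = 8519/10000 ≈ 0.851900

1 1/2 2471/2500
2 1 1199/1250
3 3/2 9187/10000
4 2 1741/2000
5 5/2 8519/10000
s(2.5y) = (1/(8519/10000) − 1)/(5/2) = 2962/42595 ≈ 6.9539%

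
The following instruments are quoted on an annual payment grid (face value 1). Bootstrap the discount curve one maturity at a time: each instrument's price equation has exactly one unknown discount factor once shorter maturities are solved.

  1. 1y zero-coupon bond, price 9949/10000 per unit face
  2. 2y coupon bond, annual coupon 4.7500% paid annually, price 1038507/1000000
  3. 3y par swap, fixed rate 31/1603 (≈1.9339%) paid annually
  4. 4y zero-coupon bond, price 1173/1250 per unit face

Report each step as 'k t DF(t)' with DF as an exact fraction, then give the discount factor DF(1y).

step 1 [1y] zero: DF = P = 9949/10000 ≈ 0.994900
step 2 [2y] bond c/1=19/400: DF=(1038507/1000000 − 19/400·(0.994900))/(1+19/400) = 9463/10000 ≈ 0.946300
step 3 [3y] swap r/1=31/1603: DF=(1 − 31/1603·(0.994900+0.946300))/(1+31/1603) = 4721/5000 ≈ 0.944200
step 4 [4y] zero: DF = P = 1173/1250 ≈ 0.938400

1 1 9949/10000
2 2 9463/10000
3 3 4721/5000
4 4 1173/1250
DF(1y) = 9949/10000 ≈ 0.994900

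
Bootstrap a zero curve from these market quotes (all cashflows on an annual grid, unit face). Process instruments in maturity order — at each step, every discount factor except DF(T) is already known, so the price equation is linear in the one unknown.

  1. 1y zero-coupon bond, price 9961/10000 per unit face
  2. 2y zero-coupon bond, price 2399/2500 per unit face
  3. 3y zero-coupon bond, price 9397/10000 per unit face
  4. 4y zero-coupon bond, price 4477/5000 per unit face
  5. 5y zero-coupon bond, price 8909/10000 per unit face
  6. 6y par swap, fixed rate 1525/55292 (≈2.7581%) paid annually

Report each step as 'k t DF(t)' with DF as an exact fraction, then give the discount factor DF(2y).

1 1 9961/10000
2 2 2399/2500
3 3 9397/10000
4 4 4477/5000
5 5 8909/10000
6 6 339/400
DF(2y) = 2399/2500 ≈ 0.959600

step 1 [1y] zero: DF = P = 9961/10000 ≈ 0.996100
step 2 [2y] zero: DF = P = 2399/2500 ≈ 0.959600
step 3 [3y] zero: DF = P = 9397/10000 ≈ 0.939700
step 4 [4y] zero: DF = P = 4477/5000 ≈ 0.895400
step 5 [5y] zero: DF = P = 8909/10000 ≈ 0.890900
step 6 [6y] swap r/1=1525/55292: DF=(1 − 1525/55292·(0.996100+0.959600+0.939700+0.895400+0.890900))/(1+1525/55292) = 339/400 ≈ 0.847500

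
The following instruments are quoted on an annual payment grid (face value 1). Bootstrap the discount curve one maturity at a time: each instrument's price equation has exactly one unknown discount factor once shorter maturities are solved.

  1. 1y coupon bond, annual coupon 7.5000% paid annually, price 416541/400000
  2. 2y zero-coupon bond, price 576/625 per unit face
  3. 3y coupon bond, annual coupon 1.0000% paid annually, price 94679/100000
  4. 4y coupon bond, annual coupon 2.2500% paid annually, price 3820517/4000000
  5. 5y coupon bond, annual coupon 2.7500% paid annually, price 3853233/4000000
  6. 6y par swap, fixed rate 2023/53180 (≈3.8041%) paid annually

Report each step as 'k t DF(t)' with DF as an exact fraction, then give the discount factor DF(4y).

step 1 [1y] bond c/1=3/40: DF=(416541/400000 − 3/40·(0))/(1+3/40) = 9687/10000 ≈ 0.968700
step 2 [2y] zero: DF = P = 576/625 ≈ 0.921600
step 3 [3y] bond c/1=1/100: DF=(94679/100000 − 1/100·(0.968700+0.921600))/(1+1/100) = 9187/10000 ≈ 0.918700
step 4 [4y] bond c/1=9/400: DF=(3820517/4000000 − 9/400·(0.968700+0.921600+0.918700))/(1+9/400) = 8723/10000 ≈ 0.872300
step 5 [5y] bond c/1=11/400: DF=(3853233/4000000 − 11/400·(0.968700+0.921600+0.918700+0.872300))/(1+11/400) = 839/1000 ≈ 0.839000
step 6 [6y] swap r/1=2023/53180: DF=(1 − 2023/53180·(0.968700+0.921600+0.918700+0.872300+0.839000))/(1+2023/53180) = 7977/10000 ≈ 0.797700

1 1 9687/10000
2 2 576/625
3 3 9187/10000
4 4 8723/10000
5 5 839/1000
6 6 7977/10000
DF(4y) = 8723/10000 ≈ 0.872300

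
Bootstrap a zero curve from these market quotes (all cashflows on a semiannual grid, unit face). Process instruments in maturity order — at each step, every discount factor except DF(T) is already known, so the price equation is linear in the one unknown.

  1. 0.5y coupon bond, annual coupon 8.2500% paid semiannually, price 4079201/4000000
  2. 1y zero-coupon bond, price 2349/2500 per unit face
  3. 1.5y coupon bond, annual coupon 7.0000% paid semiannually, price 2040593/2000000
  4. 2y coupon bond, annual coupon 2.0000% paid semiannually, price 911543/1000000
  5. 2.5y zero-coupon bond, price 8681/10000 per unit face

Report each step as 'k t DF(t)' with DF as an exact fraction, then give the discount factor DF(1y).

step 1 [0.5y] bond c/2=33/800: DF=(4079201/4000000 − 33/800·(0))/(1+33/800) = 4897/5000 ≈ 0.979400
step 2 [1y] zero: DF = P = 2349/2500 ≈ 0.939600
step 3 [1.5y] bond c/2=7/200: DF=(2040593/2000000 − 7/200·(0.979400+0.939600))/(1+7/200) = 9209/10000 ≈ 0.920900
step 4 [2y] bond c/2=1/100: DF=(911543/1000000 − 1/100·(0.979400+0.939600+0.920900))/(1+1/100) = 1093/1250 ≈ 0.874400
step 5 [2.5y] zero: DF = P = 8681/10000 ≈ 0.868100

1 1/2 4897/5000
2 1 2349/2500
3 3/2 9209/10000
4 2 1093/1250
5 5/2 8681/10000
DF(1y) = 2349/2500 ≈ 0.939600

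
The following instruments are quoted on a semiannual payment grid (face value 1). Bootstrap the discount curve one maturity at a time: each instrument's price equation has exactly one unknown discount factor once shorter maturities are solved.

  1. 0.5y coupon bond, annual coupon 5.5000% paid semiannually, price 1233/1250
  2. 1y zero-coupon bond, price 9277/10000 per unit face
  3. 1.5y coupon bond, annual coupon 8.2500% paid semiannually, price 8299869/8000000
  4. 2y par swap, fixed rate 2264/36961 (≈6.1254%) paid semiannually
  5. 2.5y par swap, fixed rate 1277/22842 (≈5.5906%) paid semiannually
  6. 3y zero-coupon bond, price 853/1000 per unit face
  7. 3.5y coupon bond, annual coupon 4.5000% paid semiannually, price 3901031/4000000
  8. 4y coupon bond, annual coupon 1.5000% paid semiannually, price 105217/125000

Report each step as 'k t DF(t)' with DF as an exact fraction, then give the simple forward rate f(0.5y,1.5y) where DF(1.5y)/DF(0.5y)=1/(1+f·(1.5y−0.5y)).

1 1/2 24/25
2 1 9277/10000
3 3/2 576/625
4 2 2217/2500
5 5/2 8723/10000
6 3 853/1000
7 7/2 1669/2000
8 4 7889/10000
f(0.5y,1.5y) = ((24/25)/(576/625) − 1)/(1) = 1/24 ≈ 4.1667%

step 1 [0.5y] bond c/2=11/400: DF=(1233/1250 − 11/400·(0))/(1+11/400) = 24/25 ≈ 0.960000
step 2 [1y] zero: DF = P = 9277/10000 ≈ 0.927700
step 3 [1.5y] bond c/2=33/800: DF=(8299869/8000000 − 33/800·(0.960000+0.927700))/(1+33/800) = 576/625 ≈ 0.921600
step 4 [2y] swap r/2=1132/36961: DF=(1 − 1132/36961·(0.960000+0.927700+0.921600))/(1+1132/36961) = 2217/2500 ≈ 0.886800
step 5 [2.5y] swap r/2=1277/45684: DF=(1 − 1277/45684·(0.960000+0.927700+0.921600+0.886800))/(1+1277/45684) = 8723/10000 ≈ 0.872300
step 6 [3y] zero: DF = P = 853/1000 ≈ 0.853000
step 7 [3.5y] bond c/2=9/400: DF=(3901031/4000000 − 9/400·(0.960000+0.927700+0.921600+0.886800+0.872300+0.853000))/(1+9/400) = 1669/2000 ≈ 0.834500
step 8 [4y] bond c/2=3/400: DF=(105217/125000 − 3/400·(0.960000+0.927700+0.921600+0.886800+0.872300+0.853000+0.834500))/(1+3/400) = 7889/10000 ≈ 0.788900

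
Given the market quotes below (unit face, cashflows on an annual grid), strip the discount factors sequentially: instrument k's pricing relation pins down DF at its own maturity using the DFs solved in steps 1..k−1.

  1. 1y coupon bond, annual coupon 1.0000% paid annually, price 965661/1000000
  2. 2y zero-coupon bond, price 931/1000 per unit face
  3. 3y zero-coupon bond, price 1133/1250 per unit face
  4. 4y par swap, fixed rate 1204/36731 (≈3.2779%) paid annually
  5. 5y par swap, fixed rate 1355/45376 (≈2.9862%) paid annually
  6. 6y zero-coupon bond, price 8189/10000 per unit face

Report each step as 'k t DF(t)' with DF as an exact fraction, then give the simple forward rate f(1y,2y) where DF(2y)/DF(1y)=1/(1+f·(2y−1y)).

1 1 9561/10000
2 2 931/1000
3 3 1133/1250
4 4 2199/2500
5 5 1729/2000
6 6 8189/10000
f(1y,2y) = ((9561/10000)/(931/1000) − 1)/(1) = 251/9310 ≈ 2.6960%

step 1 [1y] bond c/1=1/100: DF=(965661/1000000 − 1/100·(0))/(1+1/100) = 9561/10000 ≈ 0.956100
step 2 [2y] zero: DF = P = 931/1000 ≈ 0.931000
step 3 [3y] zero: DF = P = 1133/1250 ≈ 0.906400
step 4 [4y] swap r/1=1204/36731: DF=(1 − 1204/36731·(0.956100+0.931000+0.906400))/(1+1204/36731) = 2199/2500 ≈ 0.879600
step 5 [5y] swap r/1=1355/45376: DF=(1 − 1355/45376·(0.956100+0.931000+0.906400+0.879600))/(1+1355/45376) = 1729/2000 ≈ 0.864500
step 6 [6y] zero: DF = P = 8189/10000 ≈ 0.818900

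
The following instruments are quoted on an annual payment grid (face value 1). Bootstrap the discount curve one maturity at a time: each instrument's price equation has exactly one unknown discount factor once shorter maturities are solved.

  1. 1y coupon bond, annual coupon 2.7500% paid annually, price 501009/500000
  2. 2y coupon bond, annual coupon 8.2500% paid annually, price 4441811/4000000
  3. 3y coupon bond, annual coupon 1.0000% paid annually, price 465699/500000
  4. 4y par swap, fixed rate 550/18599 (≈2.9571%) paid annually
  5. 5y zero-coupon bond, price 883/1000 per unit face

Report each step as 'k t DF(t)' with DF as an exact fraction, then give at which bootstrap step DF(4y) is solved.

1 1 1219/1250
2 2 1903/2000
3 3 9031/10000
4 4 89/100
5 5 883/1000
DF(4y) is solved at step 4

step 1 [1y] bond c/1=11/400: DF=(501009/500000 − 11/400·(0))/(1+11/400) = 1219/1250 ≈ 0.975200
step 2 [2y] bond c/1=33/400: DF=(4441811/4000000 − 33/400·(0.975200))/(1+33/400) = 1903/2000 ≈ 0.951500
step 3 [3y] bond c/1=1/100: DF=(465699/500000 − 1/100·(0.975200+0.951500))/(1+1/100) = 9031/10000 ≈ 0.903100
step 4 [4y] swap r/1=550/18599: DF=(1 − 550/18599·(0.975200+0.951500+0.903100))/(1+550/18599) = 89/100 ≈ 0.890000
step 5 [5y] zero: DF = P = 883/1000 ≈ 0.883000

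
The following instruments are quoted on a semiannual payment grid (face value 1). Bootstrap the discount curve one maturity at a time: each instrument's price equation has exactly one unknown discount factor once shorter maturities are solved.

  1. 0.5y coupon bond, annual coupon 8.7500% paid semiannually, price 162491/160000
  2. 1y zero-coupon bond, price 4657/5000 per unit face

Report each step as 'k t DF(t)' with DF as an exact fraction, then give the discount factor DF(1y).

step 1 [0.5y] bond c/2=7/160: DF=(162491/160000 − 7/160·(0))/(1+7/160) = 973/1000 ≈ 0.973000
step 2 [1y] zero: DF = P = 4657/5000 ≈ 0.931400

1 1/2 973/1000
2 1 4657/5000
DF(1y) = 4657/5000 ≈ 0.931400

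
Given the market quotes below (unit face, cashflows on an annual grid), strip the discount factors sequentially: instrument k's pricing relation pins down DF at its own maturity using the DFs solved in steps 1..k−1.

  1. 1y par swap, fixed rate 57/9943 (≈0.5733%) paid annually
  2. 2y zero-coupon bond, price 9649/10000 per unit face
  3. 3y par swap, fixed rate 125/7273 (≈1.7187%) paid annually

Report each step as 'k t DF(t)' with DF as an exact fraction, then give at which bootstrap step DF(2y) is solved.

1 1 9943/10000
2 2 9649/10000
3 3 19/20
DF(2y) is solved at step 2

step 1 [1y] swap r/1=57/9943: DF=(1 − 57/9943·(0))/(1+57/9943) = 9943/10000 ≈ 0.994300
step 2 [2y] zero: DF = P = 9649/10000 ≈ 0.964900
step 3 [3y] swap r/1=125/7273: DF=(1 − 125/7273·(0.994300+0.964900))/(1+125/7273) = 19/20 ≈ 0.950000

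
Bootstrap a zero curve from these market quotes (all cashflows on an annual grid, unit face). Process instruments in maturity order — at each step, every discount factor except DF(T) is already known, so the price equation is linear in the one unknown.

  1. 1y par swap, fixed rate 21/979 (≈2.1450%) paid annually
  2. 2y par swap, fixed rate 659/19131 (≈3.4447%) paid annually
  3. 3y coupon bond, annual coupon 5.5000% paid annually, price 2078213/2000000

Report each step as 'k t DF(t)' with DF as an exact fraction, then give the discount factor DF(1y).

1 1 979/1000
2 2 9341/10000
3 3 2213/2500
DF(1y) = 979/1000 ≈ 0.979000

step 1 [1y] swap r/1=21/979: DF=(1 − 21/979·(0))/(1+21/979) = 979/1000 ≈ 0.979000
step 2 [2y] swap r/1=659/19131: DF=(1 − 659/19131·(0.979000))/(1+659/19131) = 9341/10000 ≈ 0.934100
step 3 [3y] bond c/1=11/200: DF=(2078213/2000000 − 11/200·(0.979000+0.934100))/(1+11/200) = 2213/2500 ≈ 0.885200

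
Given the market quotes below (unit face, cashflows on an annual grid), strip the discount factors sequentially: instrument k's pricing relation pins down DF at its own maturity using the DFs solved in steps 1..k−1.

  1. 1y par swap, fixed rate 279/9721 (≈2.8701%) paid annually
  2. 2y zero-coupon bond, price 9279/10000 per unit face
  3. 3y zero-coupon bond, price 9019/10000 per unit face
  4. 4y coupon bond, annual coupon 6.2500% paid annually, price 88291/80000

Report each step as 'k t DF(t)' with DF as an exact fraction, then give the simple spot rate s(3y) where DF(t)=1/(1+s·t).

step 1 [1y] swap r/1=279/9721: DF=(1 − 279/9721·(0))/(1+279/9721) = 9721/10000 ≈ 0.972100
step 2 [2y] zero: DF = P = 9279/10000 ≈ 0.927900
step 3 [3y] zero: DF = P = 9019/10000 ≈ 0.901900
step 4 [4y] bond c/1=1/16: DF=(88291/80000 − 1/16·(0.972100+0.927900+0.901900))/(1+1/16) = 8739/10000 ≈ 0.873900

1 1 9721/10000
2 2 9279/10000
3 3 9019/10000
4 4 8739/10000
s(3y) = (1/(9019/10000) − 1)/(3) = 327/9019 ≈ 3.6257%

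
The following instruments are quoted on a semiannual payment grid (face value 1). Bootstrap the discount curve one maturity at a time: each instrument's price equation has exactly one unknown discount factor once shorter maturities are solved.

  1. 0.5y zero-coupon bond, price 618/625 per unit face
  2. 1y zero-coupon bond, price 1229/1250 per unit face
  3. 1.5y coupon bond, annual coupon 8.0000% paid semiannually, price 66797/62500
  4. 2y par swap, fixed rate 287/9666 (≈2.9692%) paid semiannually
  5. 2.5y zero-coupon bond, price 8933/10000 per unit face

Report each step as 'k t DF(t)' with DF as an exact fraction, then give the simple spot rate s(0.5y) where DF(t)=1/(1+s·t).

step 1 [0.5y] zero: DF = P = 618/625 ≈ 0.988800
step 2 [1y] zero: DF = P = 1229/1250 ≈ 0.983200
step 3 [1.5y] bond c/2=1/25: DF=(66797/62500 − 1/25·(0.988800+0.983200))/(1+1/25) = 4759/5000 ≈ 0.951800
step 4 [2y] swap r/2=287/19332: DF=(1 − 287/19332·(0.988800+0.983200+0.951800))/(1+287/19332) = 4713/5000 ≈ 0.942600
step 5 [2.5y] zero: DF = P = 8933/10000 ≈ 0.893300

1 1/2 618/625
2 1 1229/1250
3 3/2 4759/5000
4 2 4713/5000
5 5/2 8933/10000
s(0.5y) = (1/(618/625) − 1)/(1/2) = 7/309 ≈ 2.2654%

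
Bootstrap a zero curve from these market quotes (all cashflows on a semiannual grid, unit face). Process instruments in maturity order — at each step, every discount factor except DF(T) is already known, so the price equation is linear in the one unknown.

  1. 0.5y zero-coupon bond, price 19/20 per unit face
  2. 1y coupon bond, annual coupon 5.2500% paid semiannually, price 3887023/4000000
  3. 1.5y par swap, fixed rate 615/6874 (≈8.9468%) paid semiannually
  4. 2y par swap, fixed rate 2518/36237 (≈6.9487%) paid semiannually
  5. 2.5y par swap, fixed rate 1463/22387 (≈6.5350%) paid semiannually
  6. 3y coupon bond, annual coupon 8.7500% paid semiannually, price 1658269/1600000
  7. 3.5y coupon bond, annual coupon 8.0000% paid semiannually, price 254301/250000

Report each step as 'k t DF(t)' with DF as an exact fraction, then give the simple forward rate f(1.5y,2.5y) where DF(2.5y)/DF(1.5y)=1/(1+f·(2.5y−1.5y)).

step 1 [0.5y] zero: DF = P = 19/20 ≈ 0.950000
step 2 [1y] bond c/2=21/800: DF=(3887023/4000000 − 21/800·(0.950000))/(1+21/800) = 4613/5000 ≈ 0.922600
step 3 [1.5y] swap r/2=615/13748: DF=(1 − 615/13748·(0.950000+0.922600))/(1+615/13748) = 877/1000 ≈ 0.877000
step 4 [2y] swap r/2=1259/36237: DF=(1 − 1259/36237·(0.950000+0.922600+0.877000))/(1+1259/36237) = 8741/10000 ≈ 0.874100
step 5 [2.5y] swap r/2=1463/44774: DF=(1 − 1463/44774·(0.950000+0.922600+0.877000+0.874100))/(1+1463/44774) = 8537/10000 ≈ 0.853700
step 6 [3y] bond c/2=7/160: DF=(1658269/1600000 − 7/160·(0.950000+0.922600+0.877000+0.874100+0.853700))/(1+7/160) = 8053/10000 ≈ 0.805300
step 7 [3.5y] bond c/2=1/25: DF=(254301/250000 − 1/25·(0.950000+0.922600+0.877000+0.874100+0.853700+0.805300))/(1+1/25) = 7749/10000 ≈ 0.774900

1 1/2 19/20
2 1 4613/5000
3 3/2 877/1000
4 2 8741/10000
5 5/2 8537/10000
6 3 8053/10000
7 7/2 7749/10000
f(1.5y,2.5y) = ((877/1000)/(8537/10000) − 1)/(1) = 233/8537 ≈ 2.7293%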